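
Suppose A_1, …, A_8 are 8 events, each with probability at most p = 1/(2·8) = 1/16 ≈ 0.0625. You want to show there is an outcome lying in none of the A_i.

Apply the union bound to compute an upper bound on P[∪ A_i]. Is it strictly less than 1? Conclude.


Union bound: P[∪_{i=1}^{8} A_i] ≤ Σ_i P[A_i] ≤ 8·p = 8·(1/16) = 1/2.
Numerically: 1/2 ≈ 0.5000.
Is 1/2 < 1? YES.
Since P[∪ A_i] ≤ 1/2 < 1, the complement has P[∩ A_i^c] ≥ 1 − 1/2 = 1/2 > 0, so some outcome avoids every A_i.

8·p = 1/2 ≈ 0.5000; existence CERTIFIED by the union bound.


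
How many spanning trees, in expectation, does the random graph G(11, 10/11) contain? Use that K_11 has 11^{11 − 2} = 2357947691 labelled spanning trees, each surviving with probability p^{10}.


K_11 has 11^{11 − 2} = 2357947691 labelled spanning trees.
For each such spanning tree H, let X_H = 1 if all 10 edges of H are present in G. Then P[X_H = 1] = p^{10} = (10/11)^{10} = 10000000000/25937424601.
By linearity: E[X] = Σ_H E[X_H] = 2357947691 · p^{10} = 2357947691 · 10000000000/25937424601 = 10000000000/11.
Numerically: E[X] ≈ 9.09091e+08.

E[X] = 2357947691 · (10/11)^{10} = 10000000000/11 ≈ 9.09091e+08.


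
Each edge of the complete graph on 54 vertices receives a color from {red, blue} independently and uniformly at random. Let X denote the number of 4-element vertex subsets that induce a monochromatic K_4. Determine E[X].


Let X = Σ_S X_S over the C(54, 4) = 316251 subsets S of size 4, where X_S = 1 if the K_4 on S is monochromatic.
For a fixed S, the K_4 on S has C(4, 2) = 6 edges. P[all 6 edges red] = (1/2)^6, and likewise for blue, so P[monochromatic] = 2·(1/2)^6 = 2^{1 − 6} = 1/32.
By linearity: E[X] = C(54, 4) · 2^{1 − 6} = 316251 · 1/32 = 316251/32.
Numerically: E[X] ≈ 9882.844.

E[X] = C(54,4)·2^(1−C(4,2)) = 316251/32 ≈ 9882.844.


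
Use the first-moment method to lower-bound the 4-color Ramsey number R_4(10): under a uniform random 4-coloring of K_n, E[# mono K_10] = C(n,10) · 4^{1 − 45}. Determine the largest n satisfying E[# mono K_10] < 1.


We need C(n, 10) · 4^{1 − 45} < 1, i.e. C(n, 10) < 4^{45 − 1} = 309485009821345068724781056.
Check values of n near the boundary:
  n = 2022: C(2022, 10) = 307870445231474093395937796; 307870445231474093395937796 < 309485009821345068724781056? YES
  n = 2023: C(2023, 10) = 309399856285778485315440716; 309399856285778485315440716 < 309485009821345068724781056? YES
  n = 2024: C(2024, 10) = 310936101848269937576192656; 310936101848269937576192656 < 309485009821345068724781056? NO
The largest n with C(n, 10) < 309485009821345068724781056 is n = 2023 (where E[X] = 77349964071444621328860179/77371252455336267181195264 ≈ 0.99972). Hence R_4(10) > 2023, i.e. R_4(10) ≥ 2024.

Largest n = 2023; hence R_4(10) > 2023.


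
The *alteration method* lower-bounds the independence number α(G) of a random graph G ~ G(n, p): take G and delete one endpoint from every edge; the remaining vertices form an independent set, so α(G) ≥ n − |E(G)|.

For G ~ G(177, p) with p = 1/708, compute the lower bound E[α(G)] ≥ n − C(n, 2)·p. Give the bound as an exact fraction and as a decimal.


E[|E(G)|] = C(177, 2)·p = 15576 · (1/708) = 22.
E[α(G)] ≥ n − E[|E(G)|] = 177 − 22 = 155.
Numerically: ≈ 155.00000.
(This is only a lower bound; the true E[α(G)] may be larger.)

E[α(G)] ≥ 155 ≈ 155.00000.


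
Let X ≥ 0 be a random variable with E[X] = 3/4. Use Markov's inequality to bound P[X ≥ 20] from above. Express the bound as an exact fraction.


μ = E[X] = 3/4, a = 20.
Markov: P[X ≥ 20] ≤ μ/a = (3/4)/20 = 3/80.
Numerically: ≈ 0.0375.
(Since a = 20 > μ = 0.7500, the bound 3/80 is < 1 and informative.)

P[X ≥ 20] ≤ 3/80 ≈ 0.0375.


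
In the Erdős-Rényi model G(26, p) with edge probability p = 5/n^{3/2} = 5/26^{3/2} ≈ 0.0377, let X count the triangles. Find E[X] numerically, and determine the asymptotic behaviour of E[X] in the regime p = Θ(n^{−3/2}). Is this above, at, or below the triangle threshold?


Number of potential triangles: C(26, 3) = 2600.
Each occurs with probability p³ ≈ (0.0377)³ ≈ 5.36451e-05.
By linearity: E[X] = C(26, 3)·p³ ≈ 2600 · 5.36451e-05 ≈ 0.139.
Since α = 3/2 > 1, p = c/n^{3/2} = o(1/n) is below the triangle threshold p ~ 1/n. Asymptotically E[X] ~ (c³/6)·n^{3(1−α)} = (5³/6)·n^{-1.5} → 0, so by Markov's inequality G has no triangles w.h.p.

E[X] ≈ 0.139; in regime p = Θ(1/n^{3/2}) E[X] tends to 0 (below the triangle threshold p ~ 1/n).


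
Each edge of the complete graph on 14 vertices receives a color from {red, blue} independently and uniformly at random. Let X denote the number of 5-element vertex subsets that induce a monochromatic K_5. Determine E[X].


Let X = Σ_S X_S over the C(14, 5) = 2002 subsets S of size 5, where X_S = 1 if the K_5 on S is monochromatic.
For a fixed S, the K_5 on S has C(5, 2) = 10 edges. P[all 10 edges red] = (1/2)^10, and likewise for blue, so P[monochromatic] = 2·(1/2)^10 = 2^{1 − 10} = 1/512.
Summing: E[X] = C(14, 5) · 2^{1 − 10} = 2002 · 1/512 = 1001/256.
Numerically: E[X] ≈ 3.91016.

E[X] = C(14,5)·2^(1−C(5,2)) = 1001/256 ≈ 3.91016.


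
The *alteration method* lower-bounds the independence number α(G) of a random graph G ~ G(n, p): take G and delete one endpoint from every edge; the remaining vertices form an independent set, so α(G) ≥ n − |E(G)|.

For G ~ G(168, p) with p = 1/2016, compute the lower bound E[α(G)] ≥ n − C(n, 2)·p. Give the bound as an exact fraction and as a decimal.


E[|E(G)|] = C(168, 2)·p = 14028 · (1/2016) = 167/24.
E[α(G)] ≥ n − E[|E(G)|] = 168 − 167/24 = 3865/24.
Numerically: ≈ 161.042.
(This is only a lower bound; the true E[α(G)] may be larger.)

E[α(G)] ≥ 3865/24 ≈ 161.042.


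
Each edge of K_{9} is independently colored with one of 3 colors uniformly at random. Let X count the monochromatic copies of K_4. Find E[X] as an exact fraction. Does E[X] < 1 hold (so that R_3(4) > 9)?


E[X] = C(9, 4) · 3^{1 − 6} = 126 · 3^{−5} = 126/243.
As a reduced fraction: E[X] = 14/27 ≈ 0.518519.
Is E[X] < 1? YES.
Since E[X] < 1, there exists a 3-coloring of K_{9} with no monochromatic K_4; hence R_3(4) > 9.

E[X] = 14/27 ≈ 0.518519; E[X] < 1, so R_3(4) > 9.


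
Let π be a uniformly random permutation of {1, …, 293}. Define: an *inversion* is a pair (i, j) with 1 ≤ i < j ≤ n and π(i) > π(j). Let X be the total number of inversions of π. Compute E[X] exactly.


Write X = Σ X_I over the C(293, 2) = 42778 pairs i < j, with X_I the indicator of one inversion.
There are 42778 indicators.
For each fixed pair i < j, the values π(i) and π(j) are two distinct elements of {1, …, 293} in uniformly random order; by symmetry P[π(i) > π(j)] = 1/2.
By linearity: E[X] = 42778 · (1/2) = C(293, 2) · (1/2) = 42778/2 = 21389 ≈ 21389.0000.

E[X] = 21389 = 21389.0000.


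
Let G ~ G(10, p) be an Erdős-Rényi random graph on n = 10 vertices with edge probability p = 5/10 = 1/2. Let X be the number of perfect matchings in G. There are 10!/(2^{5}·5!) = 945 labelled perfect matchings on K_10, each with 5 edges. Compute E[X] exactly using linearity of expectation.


K_10 has 10!/(2^{5}·5!) = 945 labelled perfect matchings.
For each such perfect matching H, let X_H = 1 if all 5 edges of H are present in G. Then P[X_H = 1] = p^{5} = (1/2)^{5} = 1/32.
Summing the indicators: E[X] = Σ_H E[X_H] = 945 · p^{5} = 945 · 1/32 = 945/32.
Numerically: E[X] ≈ 29.531.

E[X] = 945 · (1/2)^{5} = 945/32 ≈ 29.531.


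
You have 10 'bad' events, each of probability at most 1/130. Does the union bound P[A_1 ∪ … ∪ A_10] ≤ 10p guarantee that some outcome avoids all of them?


Union bound: P[∪_{i=1}^{10} A_i] ≤ Σ_i P[A_i] ≤ 10·p = 10·(1/130) = 1/13.
Numerically: 1/13 ≈ 0.0769231.
Is 1/13 < 1? YES.
Since P[∪ A_i] ≤ 1/13 < 1, the complement has P[∩ A_i^c] ≥ 1 − 1/13 = 12/13 > 0, so some outcome avoids every A_i.

10·p = 1/13 ≈ 0.0769231; existence CERTIFIED by the union bound.


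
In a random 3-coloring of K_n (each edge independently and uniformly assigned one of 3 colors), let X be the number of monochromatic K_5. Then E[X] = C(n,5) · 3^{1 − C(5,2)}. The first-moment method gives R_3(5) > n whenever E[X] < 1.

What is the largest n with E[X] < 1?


We need C(n, 5) · 3^{1 − 10} < 1, i.e. C(n, 5) < 3^{10 − 1} = 19683.
Check values of n near the boundary:
  n = 17: C(17, 5) = 6188; 6188 < 19683? YES
  n = 18: C(18, 5) = 8568; 8568 < 19683? YES
  n = 19: C(19, 5) = 11628; 11628 < 19683? YES
  n = 20: C(20, 5) = 15504; 15504 < 19683? YES
  n = 21: C(21, 5) = 20349; 20349 < 19683? NO
  n = 22: C(22, 5) = 26334; 26334 < 19683? NO
The largest n with C(n, 5) < 19683 is n = 20 (where E[X] = 5168/6561 ≈ 0.7876848). Hence R_3(5) > 20, i.e. R_3(5) ≥ 21.

Largest n = 20; hence R_3(5) > 20.


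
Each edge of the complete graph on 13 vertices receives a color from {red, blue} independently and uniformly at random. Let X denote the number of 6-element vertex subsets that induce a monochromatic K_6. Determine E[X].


Let X = Σ_S X_S over the C(13, 6) = 1716 subsets S of size 6, where X_S = 1 if the K_6 on S is monochromatic.
For a fixed S, the K_6 on S has C(6, 2) = 15 edges. P[all 15 edges red] = (1/2)^15, and likewise for blue, so P[monochromatic] = 2·(1/2)^15 = 2^{1 − 15} = 1/16384.
Summing: E[X] = C(13, 6) · 2^{1 − 15} = 1716 · 1/16384 = 429/4096.
Numerically: E[X] ≈ 0.1047.

E[X] = C(13,6)·2^(1−C(6,2)) = 429/4096 ≈ 0.1047.


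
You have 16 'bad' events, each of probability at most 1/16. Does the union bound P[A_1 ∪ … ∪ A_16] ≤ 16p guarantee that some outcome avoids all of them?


Union bound: P[∪_{i=1}^{16} A_i] ≤ Σ_i P[A_i] ≤ 16·p = 16·(1/16) = 1.
Numerically: 1 ≈ 1.000.
Is 1 < 1? NO.
Since the bound 1 is ≥ 1, the union bound is uninformative here; it does NOT by itself certify existence.

16·p = 1 ≈ 1.000; existence NOT certified by the union bound.


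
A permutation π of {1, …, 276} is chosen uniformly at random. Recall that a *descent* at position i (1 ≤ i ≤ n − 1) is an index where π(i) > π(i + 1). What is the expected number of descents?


Write X = Σ X_I over i = 1, …, 275, with X_I the indicator of one descent.
There are 275 indicators.
For each fixed i, the pair (π(i), π(i+1)) is a uniformly random ordered pair of distinct values from {1, …, 276}; by symmetry P[π(i) > π(i+1)] = 1/2.
By linearity: E[X] = 275 · (1/2) = (276 − 1) · (1/2) = 275/2 ≈ 137.5000.

E[X] = 275/2 = 137.5000.


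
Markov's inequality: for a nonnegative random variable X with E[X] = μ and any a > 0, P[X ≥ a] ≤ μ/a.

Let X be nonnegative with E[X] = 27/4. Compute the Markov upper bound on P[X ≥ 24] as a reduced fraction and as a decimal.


μ = E[X] = 27/4, a = 24.
Markov: P[X ≥ 24] ≤ μ/a = (27/4)/24 = 9/32.
Numerically: ≈ 0.2812.
(Since a = 24 > μ = 6.7500, the bound 9/32 is < 1 and informative.)

P[X ≥ 24] ≤ 9/32 ≈ 0.2812.


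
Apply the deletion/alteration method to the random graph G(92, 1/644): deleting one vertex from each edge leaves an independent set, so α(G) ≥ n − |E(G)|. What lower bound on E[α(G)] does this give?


E[|E(G)|] = C(92, 2)·p = 4186 · (1/644) = 13/2.
E[α(G)] ≥ n − E[|E(G)|] = 92 − 13/2 = 171/2.
Numerically: ≈ 85.50000.
(This is only a lower bound; the true E[α(G)] may be larger.)

E[α(G)] ≥ 171/2 ≈ 85.50000.


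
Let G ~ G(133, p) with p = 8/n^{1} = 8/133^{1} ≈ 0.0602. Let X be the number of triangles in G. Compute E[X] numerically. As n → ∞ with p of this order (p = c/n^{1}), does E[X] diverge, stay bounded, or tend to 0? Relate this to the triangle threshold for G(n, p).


Number of potential triangles: C(133, 3) = 383306.
Each occurs with probability p³ ≈ (0.0602)³ ≈ 2.17628e-04.
By linearity: E[X] = C(133, 3)·p³ ≈ 383306 · 2.17628e-04 ≈ 83.418.
Here α = 1, so p = 8/n is exactly at the triangle threshold p ~ 1/n. Asymptotically E[X] → c³/6 = 8³/6 = 256/3 ≈ 85.333, a bounded constant. In this regime the triangle count is asymptotically Poisson(c³/6).

E[X] ≈ 83.418; in regime p = Θ(1/n^{1}) E[X] stays bounded (at the triangle threshold p ~ 1/n).


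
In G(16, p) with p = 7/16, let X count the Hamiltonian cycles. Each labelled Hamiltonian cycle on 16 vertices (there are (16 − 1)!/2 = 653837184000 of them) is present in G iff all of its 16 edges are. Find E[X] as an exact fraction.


K_16 has (16 − 1)!/2 = 653837184000 labelled Hamiltonian cycles.
For each such Hamiltonian cycle H, let X_H = 1 if all 16 edges of H are present in G. Then P[X_H = 1] = p^{16} = (7/16)^{16} = 33232930569601/18446744073709551616.
Summing the indicators: E[X] = Σ_H E[X_H] = 653837184000 · p^{16} = 653837184000 · 33232930569601/18446744073709551616 = 21219654042671322112875/18014398509481984.
Numerically: E[X] ≈ 1.178e+06.

E[X] = 653837184000 · (7/16)^{16} = 21219654042671322112875/18014398509481984 ≈ 1.178e+06.


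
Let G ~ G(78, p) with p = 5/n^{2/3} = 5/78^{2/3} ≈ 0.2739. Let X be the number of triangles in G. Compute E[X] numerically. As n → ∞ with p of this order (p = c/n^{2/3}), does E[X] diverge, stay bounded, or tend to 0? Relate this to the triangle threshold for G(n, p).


Number of potential triangles: C(78, 3) = 76076.
Each occurs with probability p³ ≈ (0.2739)³ ≈ 2.054569e-02.
By linearity: E[X] = C(78, 3)·p³ ≈ 76076 · 2.054569e-02 ≈ 1563.0342.
Since α = 2/3 < 1, p = c/n^{2/3} ≫ 1/n is above the triangle threshold p ~ 1/n. Asymptotically E[X] ~ (c³/6)·n^{3(1−α)} = (5³/6)·n^{1} → ∞; triangles are abundant w.h.p.

E[X] ≈ 1563.0342; in regime p = Θ(1/n^{2/3}) E[X] diverges (above the triangle threshold p ~ 1/n).


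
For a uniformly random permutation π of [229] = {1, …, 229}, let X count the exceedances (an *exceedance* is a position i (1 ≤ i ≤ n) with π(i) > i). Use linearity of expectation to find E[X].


Write X = Σ_{i=1}^{229} X_i, where X_i = 1_{π(i) > i}.
For each fixed i, π(i) is uniform over {1, …, 229} (marginal of a uniform permutation), so P[π(i) > i] = (n − i)/n. Summing: Σ_{i=1}^{229} (n − i)/n = (0 + 1 + … + 228)/229 = 229(229 − 1)/(2·229) = (229 − 1)/2.
Hence E[X] = Σ_{i=1}^{229} (229 − i)/229 = 114 ≈ 114.000000.

E[X] = 114 = 114.000000.


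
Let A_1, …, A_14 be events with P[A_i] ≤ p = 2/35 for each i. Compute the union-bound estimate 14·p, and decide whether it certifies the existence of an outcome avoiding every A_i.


Union bound: P[∪_{i=1}^{14} A_i] ≤ Σ_i P[A_i] ≤ 14·p = 14·(2/35) = 4/5.
Numerically: 4/5 ≈ 0.80000.
Is 4/5 < 1? YES.
Since P[∪ A_i] ≤ 4/5 < 1, the complement has P[∩ A_i^c] ≥ 1 − 4/5 = 1/5 > 0, so some outcome avoids every A_i.

14·p = 4/5 ≈ 0.80000; existence CERTIFIED by the union bound.


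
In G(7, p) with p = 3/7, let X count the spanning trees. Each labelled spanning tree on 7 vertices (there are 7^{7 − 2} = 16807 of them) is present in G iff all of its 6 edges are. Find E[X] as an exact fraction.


K_7 has 7^{7 − 2} = 16807 labelled spanning trees.
For each such spanning tree H, let X_H = 1 if all 6 edges of H are present in G. Then P[X_H = 1] = p^{6} = (3/7)^{6} = 729/117649.
By linearity: E[X] = Σ_H E[X_H] = 16807 · p^{6} = 16807 · 729/117649 = 729/7.
Numerically: E[X] ≈ 104.14.

E[X] = 16807 · (3/7)^{6} = 729/7 ≈ 104.14.


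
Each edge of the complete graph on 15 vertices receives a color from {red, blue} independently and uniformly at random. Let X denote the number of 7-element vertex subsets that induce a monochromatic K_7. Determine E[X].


Let X = Σ_S X_S over the C(15, 7) = 6435 subsets S of size 7, where X_S = 1 if the K_7 on S is monochromatic.
For a fixed S, the K_7 on S has C(7, 2) = 21 edges. P[all 21 edges red] = (1/2)^21, and likewise for blue, so P[monochromatic] = 2·(1/2)^21 = 2^{1 − 21} = 1/1048576.
By linearity: E[X] = C(15, 7) · 2^{1 − 21} = 6435 · 1/1048576 = 6435/1048576.
Numerically: E[X] ≈ 0.00614.

E[X] = C(15,7)·2^(1−C(7,2)) = 6435/1048576 ≈ 0.00614.


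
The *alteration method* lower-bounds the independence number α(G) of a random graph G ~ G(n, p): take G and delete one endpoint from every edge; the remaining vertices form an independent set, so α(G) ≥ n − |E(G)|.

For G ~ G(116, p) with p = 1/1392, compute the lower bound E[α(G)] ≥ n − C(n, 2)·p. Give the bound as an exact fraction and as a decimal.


E[|E(G)|] = C(116, 2)·p = 6670 · (1/1392) = 115/24.
E[α(G)] ≥ n − E[|E(G)|] = 116 − 115/24 = 2669/24.
Numerically: ≈ 111.2083.
(This is only a lower bound; the true E[α(G)] may be larger.)

E[α(G)] ≥ 2669/24 ≈ 111.2083.


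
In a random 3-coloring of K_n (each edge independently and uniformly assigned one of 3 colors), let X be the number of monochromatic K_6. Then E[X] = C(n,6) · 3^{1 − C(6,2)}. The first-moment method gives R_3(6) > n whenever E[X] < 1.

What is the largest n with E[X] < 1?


We need C(n, 6) · 3^{1 − 15} < 1, i.e. C(n, 6) < 3^{15 − 1} = 4782969.
Check values of n near the boundary:
  n = 39: C(39, 6) = 3262623; 3262623 < 4782969? YES
  n = 40: C(40, 6) = 3838380; 3838380 < 4782969? YES
  n = 41: C(41, 6) = 4496388; 4496388 < 4782969? YES
  n = 42: C(42, 6) = 5245786; 5245786 < 4782969? NO
  n = 43: C(43, 6) = 6096454; 6096454 < 4782969? NO
  n = 44: C(44, 6) = 7059052; 7059052 < 4782969? NO
The largest n with C(n, 6) < 4782969 is n = 41 (where E[X] = 1498796/1594323 ≈ 0.940083). Hence R_3(6) > 41, i.e. R_3(6) ≥ 42.

Largest n = 41; hence R_3(6) > 41.


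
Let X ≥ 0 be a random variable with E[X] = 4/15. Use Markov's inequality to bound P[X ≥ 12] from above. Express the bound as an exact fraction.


μ = E[X] = 4/15, a = 12.
Markov: P[X ≥ 12] ≤ μ/a = (4/15)/12 = 1/45.
Numerically: ≈ 0.022.
(Since a = 12 > μ = 0.267, the bound 1/45 is < 1 and informative.)

P[X ≥ 12] ≤ 1/45 ≈ 0.022.


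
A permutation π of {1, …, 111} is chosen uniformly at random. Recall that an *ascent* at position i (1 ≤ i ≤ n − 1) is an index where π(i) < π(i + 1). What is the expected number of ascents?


Write X = Σ X_I over i = 1, …, 110, with X_I the indicator of one ascent.
There are 110 indicators.
For each fixed i, the pair (π(i), π(i+1)) is a uniformly random ordered pair of distinct values from {1, …, 111}; by symmetry P[π(i) < π(i+1)] = 1/2.
By linearity: E[X] = 110 · (1/2) = (111 − 1) · (1/2) = 55 ≈ 55.000.

E[X] = 55 = 55.000.


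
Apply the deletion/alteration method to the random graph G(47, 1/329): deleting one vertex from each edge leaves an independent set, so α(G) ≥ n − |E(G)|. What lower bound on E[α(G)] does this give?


E[|E(G)|] = C(47, 2)·p = 1081 · (1/329) = 23/7.
E[α(G)] ≥ n − E[|E(G)|] = 47 − 23/7 = 306/7.
Numerically: ≈ 43.714286.
(This is only a lower bound; the true E[α(G)] may be larger.)

E[α(G)] ≥ 306/7 ≈ 43.714286.


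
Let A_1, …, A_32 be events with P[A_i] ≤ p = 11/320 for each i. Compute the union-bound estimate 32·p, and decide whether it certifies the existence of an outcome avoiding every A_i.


Union bound: P[∪_{i=1}^{32} A_i] ≤ Σ_i P[A_i] ≤ 32·p = 32·(11/320) = 11/10.
Numerically: 11/10 ≈ 1.1000.
Is 11/10 < 1? NO.
Since the bound 11/10 is ≥ 1, the union bound is uninformative here; it does NOT by itself certify existence.

32·p = 11/10 ≈ 1.1000; existence NOT certified by the union bound.


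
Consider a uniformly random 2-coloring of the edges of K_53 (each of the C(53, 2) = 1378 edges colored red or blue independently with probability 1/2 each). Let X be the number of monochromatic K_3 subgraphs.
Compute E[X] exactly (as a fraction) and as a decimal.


Let X = Σ_S X_S over the C(53, 3) = 23426 subsets S of size 3, where X_S = 1 if the K_3 on S is monochromatic.
For a fixed S, the K_3 on S has C(3, 2) = 3 edges. P[all 3 edges red] = (1/2)^3, and likewise for blue, so P[monochromatic] = 2·(1/2)^3 = 2^{1 − 3} = 1/4.
Summing: E[X] = C(53, 3) · 2^{1 − 3} = 23426 · 1/4 = 11713/2.
Numerically: E[X] ≈ 5856.5000.

E[X] = C(53,3)·2^(1−C(3,2)) = 11713/2 ≈ 5856.5000.


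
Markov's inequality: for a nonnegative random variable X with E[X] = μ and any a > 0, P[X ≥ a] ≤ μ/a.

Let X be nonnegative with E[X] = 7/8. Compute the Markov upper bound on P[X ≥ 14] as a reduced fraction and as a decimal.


μ = E[X] = 7/8, a = 14.
Markov: P[X ≥ 14] ≤ μ/a = (7/8)/14 = 1/16.
Numerically: ≈ 0.0625.
(Since a = 14 > μ = 0.8750, the bound 1/16 is < 1 and informative.)

P[X ≥ 14] ≤ 1/16 ≈ 0.0625.


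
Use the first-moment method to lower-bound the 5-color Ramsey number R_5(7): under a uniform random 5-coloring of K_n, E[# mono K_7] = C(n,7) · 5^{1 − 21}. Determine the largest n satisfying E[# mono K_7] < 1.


We need C(n, 7) · 5^{1 − 21} < 1, i.e. C(n, 7) < 5^{21 − 1} = 95367431640625.
Check values of n near the boundary:
  n = 336: C(336, 7) = 90079147136880; 90079147136880 < 95367431640625? YES
  n = 337: C(337, 7) = 91989916924632; 91989916924632 < 95367431640625? YES
  n = 338: C(338, 7) = 93935323022736; 93935323022736 < 95367431640625? YES
  n = 339: C(339, 7) = 95915887062372; 95915887062372 < 95367431640625? NO
  n = 340: C(340, 7) = 97932136940560; 97932136940560 < 95367431640625? NO
  n = 341: C(341, 7) = 99984606876440; 99984606876440 < 95367431640625? NO
The largest n with C(n, 7) < 95367431640625 is n = 338 (where E[X] = 93935323022736/95367431640625 ≈ 0.9850). Hence R_5(7) > 338, i.e. R_5(7) ≥ 339.

Largest n = 338; hence R_5(7) > 338.


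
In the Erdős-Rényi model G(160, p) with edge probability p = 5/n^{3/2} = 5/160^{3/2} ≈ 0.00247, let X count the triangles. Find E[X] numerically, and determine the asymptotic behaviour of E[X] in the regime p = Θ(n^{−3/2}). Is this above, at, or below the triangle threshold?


Number of potential triangles: C(160, 3) = 669920.
Each occurs with probability p³ ≈ (0.00247)³ ≈ 1.50789e-08.
By linearity: E[X] = C(160, 3)·p³ ≈ 669920 · 1.50789e-08 ≈ 0.010.
Since α = 3/2 > 1, p = c/n^{3/2} = o(1/n) is below the triangle threshold p ~ 1/n. Asymptotically E[X] ~ (c³/6)·n^{3(1−α)} = (5³/6)·n^{-1.5} → 0, so by Markov's inequality G has no triangles w.h.p.

E[X] ≈ 0.010; in regime p = Θ(1/n^{3/2}) E[X] tends to 0 (below the triangle threshold p ~ 1/n).


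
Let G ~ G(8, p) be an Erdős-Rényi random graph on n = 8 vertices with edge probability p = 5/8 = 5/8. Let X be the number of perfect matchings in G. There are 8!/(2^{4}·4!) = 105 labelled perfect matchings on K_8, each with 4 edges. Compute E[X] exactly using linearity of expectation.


K_8 has 8!/(2^{4}·4!) = 105 labelled perfect matchings.
For each such perfect matching H, let X_H = 1 if all 4 edges of H are present in G. Then P[X_H = 1] = p^{4} = (5/8)^{4} = 625/4096.
Summing the indicators: E[X] = Σ_H E[X_H] = 105 · p^{4} = 105 · 625/4096 = 65625/4096.
Numerically: E[X] ≈ 16.0217.

E[X] = 105 · (5/8)^{4} = 65625/4096 ≈ 16.0217.


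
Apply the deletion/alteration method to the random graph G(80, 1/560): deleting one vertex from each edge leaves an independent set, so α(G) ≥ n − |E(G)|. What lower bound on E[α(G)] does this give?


E[|E(G)|] = C(80, 2)·p = 3160 · (1/560) = 79/14.
E[α(G)] ≥ n − E[|E(G)|] = 80 − 79/14 = 1041/14.
Numerically: ≈ 74.35714.
(This is only a lower bound; the true E[α(G)] may be larger.)

E[α(G)] ≥ 1041/14 ≈ 74.35714.


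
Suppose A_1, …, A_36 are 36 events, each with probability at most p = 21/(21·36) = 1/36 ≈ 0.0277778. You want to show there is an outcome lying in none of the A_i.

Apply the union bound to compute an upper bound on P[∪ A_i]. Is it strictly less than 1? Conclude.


Union bound: P[∪_{i=1}^{36} A_i] ≤ Σ_i P[A_i] ≤ 36·p = 36·(1/36) = 1.
Numerically: 1 ≈ 1.0000000.
Is 1 < 1? NO.
Since the bound 1 is ≥ 1, the union bound is uninformative here; it does NOT by itself certify existence.

36·p = 1 ≈ 1.0000000; existence NOT certified by the union bound.


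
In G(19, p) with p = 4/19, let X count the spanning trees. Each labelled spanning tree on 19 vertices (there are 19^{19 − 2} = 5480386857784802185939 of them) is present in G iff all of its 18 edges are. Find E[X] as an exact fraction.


K_19 has 19^{19 − 2} = 5480386857784802185939 labelled spanning trees.
For each such spanning tree H, let X_H = 1 if all 18 edges of H are present in G. Then P[X_H = 1] = p^{18} = (4/19)^{18} = 68719476736/104127350297911241532841.
Summing the indicators: E[X] = Σ_H E[X_H] = 5480386857784802185939 · p^{18} = 5480386857784802185939 · 68719476736/104127350297911241532841 = 68719476736/19.
Numerically: E[X] ≈ 3.6168e+09.

E[X] = 5480386857784802185939 · (4/19)^{18} = 68719476736/19 ≈ 3.6168e+09.


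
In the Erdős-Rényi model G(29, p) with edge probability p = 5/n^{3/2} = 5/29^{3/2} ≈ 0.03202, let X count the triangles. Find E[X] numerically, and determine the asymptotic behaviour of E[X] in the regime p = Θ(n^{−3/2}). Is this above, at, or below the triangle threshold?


Number of potential triangles: C(29, 3) = 3654.
Each occurs with probability p³ ≈ (0.03202)³ ≈ 3.281852e-05.
By linearity: E[X] = C(29, 3)·p³ ≈ 3654 · 3.281852e-05 ≈ 0.1199.
Since α = 3/2 > 1, p = c/n^{3/2} = o(1/n) is below the triangle threshold p ~ 1/n. Asymptotically E[X] ~ (c³/6)·n^{3(1−α)} = (5³/6)·n^{-1.5} → 0, so by Markov's inequality G has no triangles w.h.p.

E[X] ≈ 0.1199; in regime p = Θ(1/n^{3/2}) E[X] tends to 0 (below the triangle threshold p ~ 1/n).


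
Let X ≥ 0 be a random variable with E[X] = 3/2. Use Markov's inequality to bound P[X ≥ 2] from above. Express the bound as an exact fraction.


μ = E[X] = 3/2, a = 2.
Markov: P[X ≥ 2] ≤ μ/a = (3/2)/2 = 3/4.
Numerically: ≈ 0.7500.
(Since a = 2 > μ = 1.5000, the bound 3/4 is < 1 and informative.)

P[X ≥ 2] ≤ 3/4 ≈ 0.7500.


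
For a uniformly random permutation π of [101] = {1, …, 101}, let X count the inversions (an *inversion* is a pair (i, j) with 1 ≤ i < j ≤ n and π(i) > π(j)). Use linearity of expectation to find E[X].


Write X = Σ X_I over the C(101, 2) = 5050 pairs i < j, with X_I the indicator of one inversion.
There are 5050 indicators.
For each fixed pair i < j, the values π(i) and π(j) are two distinct elements of {1, …, 101} in uniformly random order; by symmetry P[π(i) > π(j)] = 1/2.
By linearity: E[X] = 5050 · (1/2) = C(101, 2) · (1/2) = 5050/2 = 2525 ≈ 2525.000000.

E[X] = 2525 = 2525.000000.


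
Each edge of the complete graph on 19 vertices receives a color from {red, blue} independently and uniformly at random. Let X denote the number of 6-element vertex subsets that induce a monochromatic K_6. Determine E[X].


Let X = Σ_S X_S over the C(19, 6) = 27132 subsets S of size 6, where X_S = 1 if the K_6 on S is monochromatic.
For a fixed S, the K_6 on S has C(6, 2) = 15 edges. P[all 15 edges red] = (1/2)^15, and likewise for blue, so P[monochromatic] = 2·(1/2)^15 = 2^{1 − 15} = 1/16384.
By linearity: E[X] = C(19, 6) · 2^{1 − 15} = 27132 · 1/16384 = 6783/4096.
Numerically: E[X] ≈ 1.65601.

E[X] = C(19,6)·2^(1−C(6,2)) = 6783/4096 ≈ 1.65601.


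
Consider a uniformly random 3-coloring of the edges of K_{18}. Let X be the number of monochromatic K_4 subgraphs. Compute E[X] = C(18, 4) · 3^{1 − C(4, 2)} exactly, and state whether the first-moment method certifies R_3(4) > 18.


E[X] = C(18, 4) · 3^{1 − 6} = 3060 · 3^{−5} = 3060/243.
As a reduced fraction: E[X] = 340/27 ≈ 12.592593.
Is E[X] < 1? NO.
Since E[X] ≥ 1, the first-moment bound is inconclusive at n = 18; it does NOT by itself certify R_3(4) > 18.

E[X] = 340/27 ≈ 12.592593; E[X] ≥ 1; first-moment method inconclusive here.


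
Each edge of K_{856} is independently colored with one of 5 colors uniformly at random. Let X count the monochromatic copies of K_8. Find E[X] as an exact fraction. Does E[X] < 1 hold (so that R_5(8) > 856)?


E[X] = C(856, 8) · 5^{1 − 28} = 6918660634157180775 · 5^{−27} = 6918660634157180775/7450580596923828125.
As a reduced fraction: E[X] = 276746425366287231/298023223876953125 ≈ 0.92861.
Is E[X] < 1? YES.
Since E[X] < 1, there exists a 5-coloring of K_{856} with no monochromatic K_8; hence R_5(8) > 856.

E[X] = 276746425366287231/298023223876953125 ≈ 0.92861; E[X] < 1, so R_5(8) > 856.


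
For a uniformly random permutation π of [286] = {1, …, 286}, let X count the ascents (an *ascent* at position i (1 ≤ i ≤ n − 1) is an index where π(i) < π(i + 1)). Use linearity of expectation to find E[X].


Write X = Σ X_I over i = 1, …, 285, with X_I the indicator of one ascent.
There are 285 indicators.
For each fixed i, the pair (π(i), π(i+1)) is a uniformly random ordered pair of distinct values from {1, …, 286}; by symmetry P[π(i) < π(i+1)] = 1/2.
By linearity: E[X] = 285 · (1/2) = (286 − 1) · (1/2) = 285/2 ≈ 142.500000.

E[X] = 285/2 = 142.500000.


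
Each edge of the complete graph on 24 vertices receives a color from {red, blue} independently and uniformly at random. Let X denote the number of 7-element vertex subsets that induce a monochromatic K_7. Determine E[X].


Let X = Σ_S X_S over the C(24, 7) = 346104 subsets S of size 7, where X_S = 1 if the K_7 on S is monochromatic.
For a fixed S, the K_7 on S has C(7, 2) = 21 edges. P[all 21 edges red] = (1/2)^21, and likewise for blue, so P[monochromatic] = 2·(1/2)^21 = 2^{1 − 21} = 1/1048576.
By linearity: E[X] = C(24, 7) · 2^{1 − 21} = 346104 · 1/1048576 = 43263/131072.
Numerically: E[X] ≈ 0.3301.

E[X] = C(24,7)·2^(1−C(7,2)) = 43263/131072 ≈ 0.3301.


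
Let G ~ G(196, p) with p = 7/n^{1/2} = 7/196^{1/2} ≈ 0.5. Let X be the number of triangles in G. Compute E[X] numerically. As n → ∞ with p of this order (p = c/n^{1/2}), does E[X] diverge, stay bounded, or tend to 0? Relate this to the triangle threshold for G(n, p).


Number of potential triangles: C(196, 3) = 1235780.
Each occurs with probability p³ ≈ (0.5)³ ≈ 1.2500000e-01.
By linearity: E[X] = C(196, 3)·p³ ≈ 1235780 · 1.2500000e-01 ≈ 154472.50000.
Since α = 1/2 < 1, p = c/n^{1/2} ≫ 1/n is above the triangle threshold p ~ 1/n. Asymptotically E[X] ~ (c³/6)·n^{3(1−α)} = (7³/6)·n^{1.5} → ∞; triangles are abundant w.h.p.

E[X] ≈ 154472.50000; in regime p = Θ(1/n^{1/2}) E[X] diverges (above the triangle threshold p ~ 1/n).


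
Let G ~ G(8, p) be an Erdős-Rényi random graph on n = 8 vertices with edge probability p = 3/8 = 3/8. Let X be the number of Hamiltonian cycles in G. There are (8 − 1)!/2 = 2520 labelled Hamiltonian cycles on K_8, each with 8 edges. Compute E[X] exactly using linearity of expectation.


K_8 has (8 − 1)!/2 = 2520 labelled Hamiltonian cycles.
For each such Hamiltonian cycle H, let X_H = 1 if all 8 edges of H are present in G. Then P[X_H = 1] = p^{8} = (3/8)^{8} = 6561/16777216.
By linearity: E[X] = Σ_H E[X_H] = 2520 · p^{8} = 2520 · 6561/16777216 = 2066715/2097152.
Numerically: E[X] ≈ 0.985.

E[X] = 2520 · (3/8)^{8} = 2066715/2097152 ≈ 0.985.


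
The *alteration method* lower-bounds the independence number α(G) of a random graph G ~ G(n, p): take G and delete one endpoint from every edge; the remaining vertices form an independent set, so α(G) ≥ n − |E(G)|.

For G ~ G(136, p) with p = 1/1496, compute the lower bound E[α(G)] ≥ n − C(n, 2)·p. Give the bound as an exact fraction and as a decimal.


E[|E(G)|] = C(136, 2)·p = 9180 · (1/1496) = 135/22.
E[α(G)] ≥ n − E[|E(G)|] = 136 − 135/22 = 2857/22.
Numerically: ≈ 129.86364.
(This is only a lower bound; the true E[α(G)] may be larger.)

E[α(G)] ≥ 2857/22 ≈ 129.86364.


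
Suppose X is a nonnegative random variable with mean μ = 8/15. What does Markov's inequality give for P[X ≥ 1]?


μ = E[X] = 8/15, a = 1.
Markov: P[X ≥ 1] ≤ μ/a = (8/15)/1 = 8/15.
Numerically: ≈ 0.533333.
(Since a = 1 > μ = 0.533333, the bound 8/15 is < 1 and informative.)

P[X ≥ 1] ≤ 8/15 ≈ 0.533333.


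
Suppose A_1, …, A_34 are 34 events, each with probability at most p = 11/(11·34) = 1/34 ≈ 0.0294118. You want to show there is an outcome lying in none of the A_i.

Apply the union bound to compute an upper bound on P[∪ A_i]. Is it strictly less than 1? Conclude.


Union bound: P[∪_{i=1}^{34} A_i] ≤ Σ_i P[A_i] ≤ 34·p = 34·(1/34) = 1.
Numerically: 1 ≈ 1.0000000.
Is 1 < 1? NO.
Since the bound 1 is ≥ 1, the union bound is uninformative here; it does NOT by itself certify existence.

34·p = 1 ≈ 1.0000000; existence NOT certified by the union bound.


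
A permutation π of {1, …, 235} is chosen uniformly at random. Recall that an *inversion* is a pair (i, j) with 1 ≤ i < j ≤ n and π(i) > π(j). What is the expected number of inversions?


Write X = Σ X_I over the C(235, 2) = 27495 pairs i < j, with X_I the indicator of one inversion.
There are 27495 indicators.
For each fixed pair i < j, the values π(i) and π(j) are two distinct elements of {1, …, 235} in uniformly random order; by symmetry P[π(i) > π(j)] = 1/2.
By linearity: E[X] = 27495 · (1/2) = C(235, 2) · (1/2) = 27495/2 = 27495/2 ≈ 13747.500000.

E[X] = 27495/2 = 13747.500000.


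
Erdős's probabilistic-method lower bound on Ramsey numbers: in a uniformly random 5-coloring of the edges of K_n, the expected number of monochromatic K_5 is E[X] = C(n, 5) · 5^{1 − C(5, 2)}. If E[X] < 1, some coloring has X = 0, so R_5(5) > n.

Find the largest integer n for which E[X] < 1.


We need C(n, 5) · 5^{1 − 10} < 1, i.e. C(n, 5) < 5^{10 − 1} = 1953125.
Check values of n near the boundary:
  n = 47: C(47, 5) = 1533939; 1533939 < 1953125? YES
  n = 48: C(48, 5) = 1712304; 1712304 < 1953125? YES
  n = 49: C(49, 5) = 1906884; 1906884 < 1953125? YES
  n = 50: C(50, 5) = 2118760; 2118760 < 1953125? NO
The largest n with C(n, 5) < 1953125 is n = 49 (where E[X] = 1906884/1953125 ≈ 0.9763). Hence R_5(5) > 49, i.e. R_5(5) ≥ 50.

Largest n = 49; hence R_5(5) > 49.


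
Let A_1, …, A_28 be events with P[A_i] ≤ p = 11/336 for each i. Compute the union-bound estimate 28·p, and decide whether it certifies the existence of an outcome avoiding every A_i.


Union bound: P[∪_{i=1}^{28} A_i] ≤ Σ_i P[A_i] ≤ 28·p = 28·(11/336) = 11/12.
Numerically: 11/12 ≈ 0.9167.
Is 11/12 < 1? YES.
Since P[∪ A_i] ≤ 11/12 < 1, the complement has P[∩ A_i^c] ≥ 1 − 11/12 = 1/12 > 0, so some outcome avoids every A_i.

28·p = 11/12 ≈ 0.9167; existence CERTIFIED by the union bound.


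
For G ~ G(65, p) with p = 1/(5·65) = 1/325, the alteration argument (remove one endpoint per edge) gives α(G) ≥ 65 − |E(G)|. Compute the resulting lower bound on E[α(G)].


E[|E(G)|] = C(65, 2)·p = 2080 · (1/325) = 32/5.
E[α(G)] ≥ n − E[|E(G)|] = 65 − 32/5 = 293/5.
Numerically: ≈ 58.600000.
(This is only a lower bound; the true E[α(G)] may be larger.)

E[α(G)] ≥ 293/5 ≈ 58.600000.


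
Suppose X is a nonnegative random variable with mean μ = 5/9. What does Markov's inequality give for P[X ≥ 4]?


μ = E[X] = 5/9, a = 4.
Markov: P[X ≥ 4] ≤ μ/a = (5/9)/4 = 5/36.
Numerically: ≈ 0.13889.
(Since a = 4 > μ = 0.55556, the bound 5/36 is < 1 and informative.)

P[X ≥ 4] ≤ 5/36 ≈ 0.13889.


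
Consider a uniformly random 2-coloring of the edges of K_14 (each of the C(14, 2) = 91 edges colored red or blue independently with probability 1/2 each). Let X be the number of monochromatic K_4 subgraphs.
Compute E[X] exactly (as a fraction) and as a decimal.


Let X = Σ_S X_S over the C(14, 4) = 1001 subsets S of size 4, where X_S = 1 if the K_4 on S is monochromatic.
For a fixed S, the K_4 on S has C(4, 2) = 6 edges. P[all 6 edges red] = (1/2)^6, and likewise for blue, so P[monochromatic] = 2·(1/2)^6 = 2^{1 − 6} = 1/32.
By linearity: E[X] = C(14, 4) · 2^{1 − 6} = 1001 · 1/32 = 1001/32.
Numerically: E[X] ≈ 31.281250.

E[X] = C(14,4)·2^(1−C(4,2)) = 1001/32 ≈ 31.281250.


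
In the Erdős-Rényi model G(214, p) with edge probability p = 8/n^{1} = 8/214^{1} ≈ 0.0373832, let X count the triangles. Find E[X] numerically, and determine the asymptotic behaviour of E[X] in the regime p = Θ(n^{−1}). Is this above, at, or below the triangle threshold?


Number of potential triangles: C(214, 3) = 1610564.
Each occurs with probability p³ ≈ (0.0373832)³ ≈ 5.22430641e-05.
By linearity: E[X] = C(214, 3)·p³ ≈ 1610564 · 5.22430641e-05 ≈ 84.140798.
Here α = 1, so p = 8/n is exactly at the triangle threshold p ~ 1/n. Asymptotically E[X] → c³/6 = 8³/6 = 256/3 ≈ 85.333333, a bounded constant. In this regime the triangle count is asymptotically Poisson(c³/6).

E[X] ≈ 84.140798; in regime p = Θ(1/n^{1}) E[X] stays bounded (at the triangle threshold p ~ 1/n).


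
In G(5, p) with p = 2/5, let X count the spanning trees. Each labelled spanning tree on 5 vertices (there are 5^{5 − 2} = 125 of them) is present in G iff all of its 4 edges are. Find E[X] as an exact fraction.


K_5 has 5^{5 − 2} = 125 labelled spanning trees.
For each such spanning tree H, let X_H = 1 if all 4 edges of H are present in G. Then P[X_H = 1] = p^{4} = (2/5)^{4} = 16/625.
By linearity of expectation: E[X] = Σ_H E[X_H] = 125 · p^{4} = 125 · 16/625 = 16/5.
Numerically: E[X] ≈ 3.2.

E[X] = 125 · (2/5)^{4} = 16/5 ≈ 3.2.


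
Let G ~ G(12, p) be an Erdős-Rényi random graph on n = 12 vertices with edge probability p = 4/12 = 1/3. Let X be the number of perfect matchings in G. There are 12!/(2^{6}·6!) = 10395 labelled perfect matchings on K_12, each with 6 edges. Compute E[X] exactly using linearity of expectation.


K_12 has 12!/(2^{6}·6!) = 10395 labelled perfect matchings.
For each such perfect matching H, let X_H = 1 if all 6 edges of H are present in G. Then P[X_H = 1] = p^{6} = (1/3)^{6} = 1/729.
Summing the indicators: E[X] = Σ_H E[X_H] = 10395 · p^{6} = 10395 · 1/729 = 385/27.
Numerically: E[X] ≈ 14.26.

E[X] = 10395 · (1/3)^{6} = 385/27 ≈ 14.26.


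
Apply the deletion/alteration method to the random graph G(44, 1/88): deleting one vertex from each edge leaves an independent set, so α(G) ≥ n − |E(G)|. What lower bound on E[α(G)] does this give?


E[|E(G)|] = C(44, 2)·p = 946 · (1/88) = 43/4.
E[α(G)] ≥ n − E[|E(G)|] = 44 − 43/4 = 133/4.
Numerically: ≈ 33.25000.
(This is only a lower bound; the true E[α(G)] may be larger.)

E[α(G)] ≥ 133/4 ≈ 33.25000.


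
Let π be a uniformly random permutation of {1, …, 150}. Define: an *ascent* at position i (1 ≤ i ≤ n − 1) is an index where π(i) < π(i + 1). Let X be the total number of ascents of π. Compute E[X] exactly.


Write X = Σ X_I over i = 1, …, 149, with X_I the indicator of one ascent.
There are 149 indicators.
For each fixed i, the pair (π(i), π(i+1)) is a uniformly random ordered pair of distinct values from {1, …, 150}; by symmetry P[π(i) < π(i+1)] = 1/2.
By linearity: E[X] = 149 · (1/2) = (150 − 1) · (1/2) = 149/2 ≈ 74.50000.

E[X] = 149/2 = 74.50000.


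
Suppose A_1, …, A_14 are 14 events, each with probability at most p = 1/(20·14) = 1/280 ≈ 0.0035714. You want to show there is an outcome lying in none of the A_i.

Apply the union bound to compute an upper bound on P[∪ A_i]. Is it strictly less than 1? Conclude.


Union bound: P[∪_{i=1}^{14} A_i] ≤ Σ_i P[A_i] ≤ 14·p = 14·(1/280) = 1/20.
Numerically: 1/20 ≈ 0.0500000.
Is 1/20 < 1? YES.
Since P[∪ A_i] ≤ 1/20 < 1, the complement has P[∩ A_i^c] ≥ 1 − 1/20 = 19/20 > 0, so some outcome avoids every A_i.

14·p = 1/20 ≈ 0.0500000; existence CERTIFIED by the union bound.


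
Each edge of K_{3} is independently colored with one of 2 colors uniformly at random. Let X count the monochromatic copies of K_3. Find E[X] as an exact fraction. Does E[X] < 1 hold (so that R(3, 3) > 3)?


E[X] = C(3, 3) · 2^{1 − 3} = 1 · 2^{−2} = 1/4.
As a reduced fraction: E[X] = 1/4 ≈ 0.250000.
Is E[X] < 1? YES.
Since E[X] < 1, there exists a 2-coloring of K_{3} with no monochromatic K_3; hence R(3, 3) > 3.

E[X] = 1/4 ≈ 0.250000; E[X] < 1, so R(3, 3) > 3.
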